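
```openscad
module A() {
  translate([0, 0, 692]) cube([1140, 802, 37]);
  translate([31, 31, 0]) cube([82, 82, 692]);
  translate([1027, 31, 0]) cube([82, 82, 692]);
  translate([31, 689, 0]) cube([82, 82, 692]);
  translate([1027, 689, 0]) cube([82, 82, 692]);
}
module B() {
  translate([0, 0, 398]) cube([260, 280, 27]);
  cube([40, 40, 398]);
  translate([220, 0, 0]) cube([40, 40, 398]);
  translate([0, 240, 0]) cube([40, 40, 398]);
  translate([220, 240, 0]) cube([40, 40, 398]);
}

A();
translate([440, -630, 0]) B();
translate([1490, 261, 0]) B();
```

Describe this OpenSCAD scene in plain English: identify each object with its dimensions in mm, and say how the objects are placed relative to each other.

A is a rectangular dining table. The top is 1140×802×37 mm with its upper surface at z = 729 mm. It stands on four 82×82 mm square legs, each inset 31 mm from the nearest pair of top edges, running from the floor to the underside of the top.

B is a four-legged stool. The seat is a 260×280×27 mm slab whose top surface is at z = 425 mm; four square legs, each 40×40 mm in cross-section, run from the floor (z = 0) to the underside of the seat, each flush with a corner of the seat.

Two stools sit around the table at the −y, +x sides.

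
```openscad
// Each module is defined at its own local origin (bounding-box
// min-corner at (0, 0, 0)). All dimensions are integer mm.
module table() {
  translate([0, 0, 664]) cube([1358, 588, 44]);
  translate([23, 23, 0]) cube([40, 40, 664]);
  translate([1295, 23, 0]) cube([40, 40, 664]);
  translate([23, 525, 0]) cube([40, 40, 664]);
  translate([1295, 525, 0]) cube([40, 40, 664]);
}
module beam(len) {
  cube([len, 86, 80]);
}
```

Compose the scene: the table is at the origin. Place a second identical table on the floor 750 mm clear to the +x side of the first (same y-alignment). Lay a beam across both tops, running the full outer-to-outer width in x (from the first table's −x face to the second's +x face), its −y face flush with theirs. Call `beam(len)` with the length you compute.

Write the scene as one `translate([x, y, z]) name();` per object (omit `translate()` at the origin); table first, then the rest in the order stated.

table();
translate([2108, 0, 0]) table();
translate([0, 0, 708]) beam(3466);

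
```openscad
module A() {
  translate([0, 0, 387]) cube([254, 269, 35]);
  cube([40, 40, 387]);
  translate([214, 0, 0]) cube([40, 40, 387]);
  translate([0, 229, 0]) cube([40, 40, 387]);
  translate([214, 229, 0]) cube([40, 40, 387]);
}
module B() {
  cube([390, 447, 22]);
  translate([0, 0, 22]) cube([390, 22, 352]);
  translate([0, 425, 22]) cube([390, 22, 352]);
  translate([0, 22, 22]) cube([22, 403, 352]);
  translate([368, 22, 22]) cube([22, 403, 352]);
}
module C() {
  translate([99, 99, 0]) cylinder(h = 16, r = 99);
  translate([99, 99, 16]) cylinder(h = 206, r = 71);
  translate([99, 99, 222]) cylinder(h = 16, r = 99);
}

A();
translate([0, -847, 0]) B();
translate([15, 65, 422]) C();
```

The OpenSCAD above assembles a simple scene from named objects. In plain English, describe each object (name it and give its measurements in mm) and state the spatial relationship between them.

A is a simple wooden stool: a rectangular seat 254 mm (x) by 269 mm (y), 35 mm thick, top face at z = 422 mm, on four square legs, each 40×40 mm in cross-section. The legs rest on z = 0, each flush with a corner of the seat.

B is an open storage box with external size 390×447×374 mm and wall thickness 22 mm (the base is also 22 mm thick). The base covers the whole footprint; the four walls stand on the base, with the y-facing walls full-width and the x-facing walls fitting between their inner faces.

C is a spool: two coaxial disc flanges of radius 99 mm and thickness 16 mm, joined by a core cylinder of radius 71 mm and height 206 mm. The lower flange rests on z = 0 and the three cylinders share a vertical axis.

The open box is on the floor beside the stool on its −y side. The spool is on top of the stool.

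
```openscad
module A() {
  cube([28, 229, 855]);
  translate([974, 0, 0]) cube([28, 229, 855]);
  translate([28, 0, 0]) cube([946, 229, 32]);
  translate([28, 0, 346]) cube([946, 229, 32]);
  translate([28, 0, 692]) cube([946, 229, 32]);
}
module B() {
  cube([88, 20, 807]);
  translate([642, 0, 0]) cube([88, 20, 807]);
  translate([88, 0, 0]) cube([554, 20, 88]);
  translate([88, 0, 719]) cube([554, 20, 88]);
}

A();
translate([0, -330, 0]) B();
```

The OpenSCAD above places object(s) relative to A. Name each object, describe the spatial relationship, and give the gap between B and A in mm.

The picture frame's nearest face is 310 mm from the bookshelf's −y face.

A is a bookshelf. B is a picture frame. The picture frame is on the floor beside the bookshelf on its −y side. The gap between the picture frame and the bookshelf is 310 mm.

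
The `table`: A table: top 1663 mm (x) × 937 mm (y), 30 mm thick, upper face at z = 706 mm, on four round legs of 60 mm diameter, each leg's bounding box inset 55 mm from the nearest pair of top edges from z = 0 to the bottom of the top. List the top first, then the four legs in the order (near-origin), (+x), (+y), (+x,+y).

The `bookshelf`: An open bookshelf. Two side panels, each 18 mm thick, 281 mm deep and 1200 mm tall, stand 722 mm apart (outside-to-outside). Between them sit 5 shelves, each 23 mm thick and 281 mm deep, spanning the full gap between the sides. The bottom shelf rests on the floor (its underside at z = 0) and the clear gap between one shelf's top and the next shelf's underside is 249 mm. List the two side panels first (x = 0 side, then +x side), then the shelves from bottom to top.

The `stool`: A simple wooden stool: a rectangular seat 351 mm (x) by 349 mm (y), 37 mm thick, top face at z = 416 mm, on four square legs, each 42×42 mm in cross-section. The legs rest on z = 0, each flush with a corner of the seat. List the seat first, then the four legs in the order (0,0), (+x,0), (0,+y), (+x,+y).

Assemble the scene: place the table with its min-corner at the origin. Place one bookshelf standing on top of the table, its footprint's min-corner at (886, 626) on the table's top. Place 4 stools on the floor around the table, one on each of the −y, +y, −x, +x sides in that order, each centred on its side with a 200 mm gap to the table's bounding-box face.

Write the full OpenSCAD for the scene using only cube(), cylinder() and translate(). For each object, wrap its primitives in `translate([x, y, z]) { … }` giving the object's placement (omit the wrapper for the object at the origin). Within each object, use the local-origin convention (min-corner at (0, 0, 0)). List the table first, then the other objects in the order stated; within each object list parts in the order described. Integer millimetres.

translate([0, 0, 676]) cube([1663, 937, 30]);
translate([85, 85, 0]) cylinder(h = 676, r = 30);
translate([1578, 85, 0]) cylinder(h = 676, r = 30);
translate([85, 852, 0]) cylinder(h = 676, r = 30);
translate([1578, 852, 0]) cylinder(h = 676, r = 30);
translate([886, 626, 706]) {
  cube([18, 281, 1200]);
  translate([704, 0, 0]) cube([18, 281, 1200]);
  translate([18, 0, 0]) cube([686, 281, 23]);
  translate([18, 0, 272]) cube([686, 281, 23]);
  translate([18, 0, 544]) cube([686, 281, 23]);
  translate([18, 0, 816]) cube([686, 281, 23]);
  translate([18, 0, 1088]) cube([686, 281, 23]);
}
translate([656, -549, 0]) {
  translate([0, 0, 379]) cube([351, 349, 37]);
  cube([42, 42, 379]);
  translate([309, 0, 0]) cube([42, 42, 379]);
  translate([0, 307, 0]) cube([42, 42, 379]);
  translate([309, 307, 0]) cube([42, 42, 379]);
}
translate([656, 1137, 0]) {
  translate([0, 0, 379]) cube([351, 349, 37]);
  cube([42, 42, 379]);
  translate([309, 0, 0]) cube([42, 42, 379]);
  translate([0, 307, 0]) cube([42, 42, 379]);
  translate([309, 307, 0]) cube([42, 42, 379]);
}
translate([-551, 294, 0]) {
  translate([0, 0, 379]) cube([351, 349, 37]);
  cube([42, 42, 379]);
  translate([309, 0, 0]) cube([42, 42, 379]);
  translate([0, 307, 0]) cube([42, 42, 379]);
  translate([309, 307, 0]) cube([42, 42, 379]);
}
translate([1863, 294, 0]) {
  translate([0, 0, 379]) cube([351, 349, 37]);
  cube([42, 42, 379]);
  translate([309, 0, 0]) cube([42, 42, 379]);
  translate([0, 307, 0]) cube([42, 42, 379]);
  translate([309, 307, 0]) cube([42, 42, 379]);
}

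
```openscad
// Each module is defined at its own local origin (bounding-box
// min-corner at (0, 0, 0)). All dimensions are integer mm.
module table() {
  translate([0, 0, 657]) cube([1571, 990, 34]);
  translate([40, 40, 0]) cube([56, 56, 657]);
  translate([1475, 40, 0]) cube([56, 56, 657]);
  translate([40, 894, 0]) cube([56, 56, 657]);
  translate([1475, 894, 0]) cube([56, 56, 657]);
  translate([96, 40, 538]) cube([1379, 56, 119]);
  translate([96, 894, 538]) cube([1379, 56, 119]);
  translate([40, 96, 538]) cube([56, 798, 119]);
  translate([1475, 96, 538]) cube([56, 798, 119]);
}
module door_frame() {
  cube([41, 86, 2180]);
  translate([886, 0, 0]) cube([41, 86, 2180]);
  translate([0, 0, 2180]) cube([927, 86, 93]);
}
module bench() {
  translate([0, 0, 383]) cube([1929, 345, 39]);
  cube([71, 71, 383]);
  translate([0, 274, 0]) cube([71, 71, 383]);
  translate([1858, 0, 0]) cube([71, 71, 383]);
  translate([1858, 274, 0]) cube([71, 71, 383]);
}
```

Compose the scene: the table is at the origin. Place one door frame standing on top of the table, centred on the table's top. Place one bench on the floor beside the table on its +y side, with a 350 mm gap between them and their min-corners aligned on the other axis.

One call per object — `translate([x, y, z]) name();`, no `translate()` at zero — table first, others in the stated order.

table();
translate([322, 452, 691]) door_frame();
translate([0, 1340, 0]) bench();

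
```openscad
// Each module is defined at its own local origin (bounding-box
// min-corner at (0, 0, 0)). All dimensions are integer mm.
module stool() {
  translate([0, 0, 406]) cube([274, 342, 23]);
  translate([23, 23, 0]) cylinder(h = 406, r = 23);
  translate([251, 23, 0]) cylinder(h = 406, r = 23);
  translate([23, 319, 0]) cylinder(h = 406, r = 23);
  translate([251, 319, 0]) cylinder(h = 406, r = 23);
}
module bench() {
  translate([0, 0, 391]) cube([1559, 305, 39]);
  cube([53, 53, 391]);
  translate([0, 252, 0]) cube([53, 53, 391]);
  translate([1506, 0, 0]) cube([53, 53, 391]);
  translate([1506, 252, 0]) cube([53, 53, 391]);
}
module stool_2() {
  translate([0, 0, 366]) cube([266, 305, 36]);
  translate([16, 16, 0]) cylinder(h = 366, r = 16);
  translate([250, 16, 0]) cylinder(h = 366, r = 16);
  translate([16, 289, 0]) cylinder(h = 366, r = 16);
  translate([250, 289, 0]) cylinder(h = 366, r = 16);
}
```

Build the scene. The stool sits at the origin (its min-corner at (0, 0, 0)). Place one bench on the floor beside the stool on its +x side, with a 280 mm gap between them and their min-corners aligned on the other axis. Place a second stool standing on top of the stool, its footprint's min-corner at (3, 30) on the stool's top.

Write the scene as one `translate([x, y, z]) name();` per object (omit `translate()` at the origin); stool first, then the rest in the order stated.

stool();
translate([554, 0, 0]) bench();
translate([3, 30, 429]) stool_2();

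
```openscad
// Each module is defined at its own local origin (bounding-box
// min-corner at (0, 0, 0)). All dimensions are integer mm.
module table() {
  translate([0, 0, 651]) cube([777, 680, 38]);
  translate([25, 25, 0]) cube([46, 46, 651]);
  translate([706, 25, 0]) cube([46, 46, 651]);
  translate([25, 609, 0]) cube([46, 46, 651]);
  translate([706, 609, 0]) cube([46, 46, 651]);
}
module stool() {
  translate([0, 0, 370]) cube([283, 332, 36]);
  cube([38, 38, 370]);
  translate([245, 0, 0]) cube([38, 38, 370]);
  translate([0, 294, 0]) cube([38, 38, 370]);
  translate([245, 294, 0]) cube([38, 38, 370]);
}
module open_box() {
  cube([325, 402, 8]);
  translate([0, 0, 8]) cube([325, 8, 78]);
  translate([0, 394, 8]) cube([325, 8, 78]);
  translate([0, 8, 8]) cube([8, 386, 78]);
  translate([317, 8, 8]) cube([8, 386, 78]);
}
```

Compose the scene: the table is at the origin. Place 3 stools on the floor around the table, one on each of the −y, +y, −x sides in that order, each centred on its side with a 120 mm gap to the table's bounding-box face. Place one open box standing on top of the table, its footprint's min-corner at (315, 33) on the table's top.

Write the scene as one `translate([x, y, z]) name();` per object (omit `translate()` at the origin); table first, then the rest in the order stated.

table();
translate([247, -452, 0]) stool();
translate([247, 800, 0]) stool();
translate([-403, 174, 0]) stool();
translate([315, 33, 689]) open_box();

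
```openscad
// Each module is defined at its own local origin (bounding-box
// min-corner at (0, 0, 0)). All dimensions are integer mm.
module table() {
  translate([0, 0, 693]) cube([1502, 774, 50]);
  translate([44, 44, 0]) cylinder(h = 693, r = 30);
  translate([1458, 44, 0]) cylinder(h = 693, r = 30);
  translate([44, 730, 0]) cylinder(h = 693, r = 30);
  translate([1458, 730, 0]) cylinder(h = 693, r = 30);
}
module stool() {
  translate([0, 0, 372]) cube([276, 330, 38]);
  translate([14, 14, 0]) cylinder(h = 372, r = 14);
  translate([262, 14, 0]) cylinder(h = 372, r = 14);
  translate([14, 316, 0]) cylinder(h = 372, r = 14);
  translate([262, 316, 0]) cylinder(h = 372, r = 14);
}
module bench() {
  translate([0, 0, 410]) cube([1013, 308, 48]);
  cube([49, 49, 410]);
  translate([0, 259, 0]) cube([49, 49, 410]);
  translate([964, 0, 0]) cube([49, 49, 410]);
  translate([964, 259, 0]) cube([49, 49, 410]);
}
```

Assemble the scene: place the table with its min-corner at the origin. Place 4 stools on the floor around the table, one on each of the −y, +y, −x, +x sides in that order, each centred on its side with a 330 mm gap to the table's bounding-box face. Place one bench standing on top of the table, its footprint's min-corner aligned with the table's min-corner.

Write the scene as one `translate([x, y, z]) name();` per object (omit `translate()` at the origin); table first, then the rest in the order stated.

table();
translate([613, -660, 0]) stool();
translate([613, 1104, 0]) stool();
translate([-606, 222, 0]) stool();
translate([1832, 222, 0]) stool();
translate([0, 0, 743]) bench();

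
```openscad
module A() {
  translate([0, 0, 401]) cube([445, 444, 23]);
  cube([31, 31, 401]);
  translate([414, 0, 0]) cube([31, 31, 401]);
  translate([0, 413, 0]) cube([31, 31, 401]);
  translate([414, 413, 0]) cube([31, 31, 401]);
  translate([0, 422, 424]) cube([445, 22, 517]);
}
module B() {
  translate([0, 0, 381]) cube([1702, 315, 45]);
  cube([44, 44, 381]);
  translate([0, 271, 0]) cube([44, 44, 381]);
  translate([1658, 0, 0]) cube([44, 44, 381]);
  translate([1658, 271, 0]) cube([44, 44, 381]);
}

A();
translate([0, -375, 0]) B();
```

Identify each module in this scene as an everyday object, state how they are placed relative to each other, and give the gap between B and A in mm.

The bench's nearest face is 60 mm from the chair's −y face.

A is a chair. B is a bench. The bench is on the floor beside the chair on its −y side. The gap between the bench and the chair is 60 mm.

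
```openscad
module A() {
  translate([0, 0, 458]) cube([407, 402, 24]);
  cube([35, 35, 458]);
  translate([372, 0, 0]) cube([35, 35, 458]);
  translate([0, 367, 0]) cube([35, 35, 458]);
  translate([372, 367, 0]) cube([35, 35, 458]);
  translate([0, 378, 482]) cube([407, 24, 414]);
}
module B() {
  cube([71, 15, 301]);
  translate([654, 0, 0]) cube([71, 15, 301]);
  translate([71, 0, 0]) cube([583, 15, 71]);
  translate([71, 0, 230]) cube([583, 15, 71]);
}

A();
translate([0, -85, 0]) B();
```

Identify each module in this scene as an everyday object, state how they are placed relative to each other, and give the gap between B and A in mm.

The picture frame's nearest face is 70 mm from the chair's −y face.

A is a chair. B is a picture frame. The picture frame is on the floor beside the chair on its −y side. The gap between the picture frame and the chair is 70 mm.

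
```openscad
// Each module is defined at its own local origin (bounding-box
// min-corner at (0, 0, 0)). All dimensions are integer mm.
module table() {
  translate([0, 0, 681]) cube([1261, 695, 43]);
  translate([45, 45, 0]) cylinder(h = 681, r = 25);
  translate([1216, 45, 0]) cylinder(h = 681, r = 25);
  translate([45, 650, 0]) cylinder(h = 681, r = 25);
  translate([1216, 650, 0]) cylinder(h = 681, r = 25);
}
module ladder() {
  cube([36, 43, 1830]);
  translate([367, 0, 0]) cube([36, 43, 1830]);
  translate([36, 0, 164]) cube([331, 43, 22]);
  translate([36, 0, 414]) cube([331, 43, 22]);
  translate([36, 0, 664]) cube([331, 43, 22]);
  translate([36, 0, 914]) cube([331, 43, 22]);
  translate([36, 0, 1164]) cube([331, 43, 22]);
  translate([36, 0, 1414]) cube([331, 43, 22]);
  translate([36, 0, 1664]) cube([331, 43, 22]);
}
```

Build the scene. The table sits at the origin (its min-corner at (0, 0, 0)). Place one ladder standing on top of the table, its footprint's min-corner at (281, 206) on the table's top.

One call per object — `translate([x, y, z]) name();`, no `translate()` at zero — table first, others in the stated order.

table();
translate([281, 206, 724]) ladder();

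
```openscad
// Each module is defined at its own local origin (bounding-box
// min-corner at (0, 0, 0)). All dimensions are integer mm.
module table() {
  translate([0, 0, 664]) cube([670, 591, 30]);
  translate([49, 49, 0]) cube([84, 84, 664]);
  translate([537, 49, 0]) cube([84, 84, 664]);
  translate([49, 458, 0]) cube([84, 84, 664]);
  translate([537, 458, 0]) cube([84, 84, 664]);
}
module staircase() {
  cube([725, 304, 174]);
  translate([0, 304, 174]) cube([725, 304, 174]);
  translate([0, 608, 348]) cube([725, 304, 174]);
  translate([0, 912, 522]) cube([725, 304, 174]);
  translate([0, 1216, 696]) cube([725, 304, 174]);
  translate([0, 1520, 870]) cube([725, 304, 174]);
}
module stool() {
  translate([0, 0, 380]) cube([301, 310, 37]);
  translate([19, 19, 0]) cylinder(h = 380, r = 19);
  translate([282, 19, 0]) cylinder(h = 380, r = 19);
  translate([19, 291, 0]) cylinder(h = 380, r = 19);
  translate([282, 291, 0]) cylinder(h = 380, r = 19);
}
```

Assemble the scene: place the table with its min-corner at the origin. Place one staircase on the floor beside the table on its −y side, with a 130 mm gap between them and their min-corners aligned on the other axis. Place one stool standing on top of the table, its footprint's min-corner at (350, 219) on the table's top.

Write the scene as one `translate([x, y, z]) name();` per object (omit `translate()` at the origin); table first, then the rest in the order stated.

table();
translate([0, -1954, 0]) staircase();
translate([350, 219, 694]) stool();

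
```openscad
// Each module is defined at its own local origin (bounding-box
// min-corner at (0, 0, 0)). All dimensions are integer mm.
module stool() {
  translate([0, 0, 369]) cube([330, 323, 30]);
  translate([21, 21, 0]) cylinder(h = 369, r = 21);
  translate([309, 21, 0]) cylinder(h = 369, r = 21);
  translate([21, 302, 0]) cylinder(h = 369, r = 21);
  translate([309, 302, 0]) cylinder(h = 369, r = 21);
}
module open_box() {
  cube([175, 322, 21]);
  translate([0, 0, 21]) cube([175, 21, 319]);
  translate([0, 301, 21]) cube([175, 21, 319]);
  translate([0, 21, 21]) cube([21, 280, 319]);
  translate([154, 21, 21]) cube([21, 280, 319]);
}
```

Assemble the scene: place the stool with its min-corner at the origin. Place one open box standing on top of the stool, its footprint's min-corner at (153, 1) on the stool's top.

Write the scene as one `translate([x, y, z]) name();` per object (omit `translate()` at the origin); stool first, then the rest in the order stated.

stool();
translate([153, 1, 399]) open_box();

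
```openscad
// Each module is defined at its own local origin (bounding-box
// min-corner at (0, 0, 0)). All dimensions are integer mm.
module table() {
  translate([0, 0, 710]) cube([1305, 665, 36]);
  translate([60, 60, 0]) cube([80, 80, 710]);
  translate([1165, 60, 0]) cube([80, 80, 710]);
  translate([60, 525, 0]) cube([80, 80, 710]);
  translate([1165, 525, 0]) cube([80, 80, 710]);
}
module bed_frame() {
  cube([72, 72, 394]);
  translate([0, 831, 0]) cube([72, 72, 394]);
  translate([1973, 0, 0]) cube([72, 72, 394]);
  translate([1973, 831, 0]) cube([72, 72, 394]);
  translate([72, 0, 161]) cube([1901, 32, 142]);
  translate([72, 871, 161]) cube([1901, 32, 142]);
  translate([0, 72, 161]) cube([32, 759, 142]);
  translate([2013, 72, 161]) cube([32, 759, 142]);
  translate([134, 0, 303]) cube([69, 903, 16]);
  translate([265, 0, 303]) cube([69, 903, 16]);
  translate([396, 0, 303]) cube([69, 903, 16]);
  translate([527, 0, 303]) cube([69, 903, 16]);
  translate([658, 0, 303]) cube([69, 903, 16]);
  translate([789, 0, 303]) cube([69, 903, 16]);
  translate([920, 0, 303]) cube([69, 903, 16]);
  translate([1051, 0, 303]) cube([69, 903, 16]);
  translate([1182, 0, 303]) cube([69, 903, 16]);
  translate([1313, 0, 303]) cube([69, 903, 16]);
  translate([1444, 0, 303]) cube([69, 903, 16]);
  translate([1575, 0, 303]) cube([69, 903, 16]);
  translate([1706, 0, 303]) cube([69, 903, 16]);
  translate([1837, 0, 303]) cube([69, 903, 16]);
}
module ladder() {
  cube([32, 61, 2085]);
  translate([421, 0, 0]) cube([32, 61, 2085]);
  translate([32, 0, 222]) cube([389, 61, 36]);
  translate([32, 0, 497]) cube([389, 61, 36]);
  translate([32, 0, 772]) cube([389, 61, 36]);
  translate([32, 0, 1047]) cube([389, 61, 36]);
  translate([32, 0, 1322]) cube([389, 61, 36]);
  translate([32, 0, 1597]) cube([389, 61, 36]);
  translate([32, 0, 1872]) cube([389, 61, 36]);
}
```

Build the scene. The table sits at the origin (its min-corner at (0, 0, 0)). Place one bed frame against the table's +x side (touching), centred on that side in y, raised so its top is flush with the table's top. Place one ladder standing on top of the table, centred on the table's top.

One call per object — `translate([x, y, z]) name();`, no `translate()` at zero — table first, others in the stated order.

table();
translate([1305, -119, 352]) bed_frame();
translate([426, 302, 746]) ladder();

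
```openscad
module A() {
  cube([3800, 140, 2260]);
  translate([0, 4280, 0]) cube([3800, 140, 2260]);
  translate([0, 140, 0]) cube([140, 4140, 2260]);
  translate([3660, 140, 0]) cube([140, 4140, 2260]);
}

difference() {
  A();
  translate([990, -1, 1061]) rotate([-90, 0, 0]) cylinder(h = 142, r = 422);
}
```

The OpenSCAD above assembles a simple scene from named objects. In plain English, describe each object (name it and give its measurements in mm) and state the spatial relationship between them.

A is a box-shaped house frame (walls only): outside footprint 3800×4420 mm, wall height 2260 mm, wall thickness 140 mm. The two y-facing walls run the full x-width; the two x-facing walls fit between the inner faces of the y-facing walls.

The house frame has a circular hole of radius 422 mm through its front wall, centred at (x = 990, z = 1061).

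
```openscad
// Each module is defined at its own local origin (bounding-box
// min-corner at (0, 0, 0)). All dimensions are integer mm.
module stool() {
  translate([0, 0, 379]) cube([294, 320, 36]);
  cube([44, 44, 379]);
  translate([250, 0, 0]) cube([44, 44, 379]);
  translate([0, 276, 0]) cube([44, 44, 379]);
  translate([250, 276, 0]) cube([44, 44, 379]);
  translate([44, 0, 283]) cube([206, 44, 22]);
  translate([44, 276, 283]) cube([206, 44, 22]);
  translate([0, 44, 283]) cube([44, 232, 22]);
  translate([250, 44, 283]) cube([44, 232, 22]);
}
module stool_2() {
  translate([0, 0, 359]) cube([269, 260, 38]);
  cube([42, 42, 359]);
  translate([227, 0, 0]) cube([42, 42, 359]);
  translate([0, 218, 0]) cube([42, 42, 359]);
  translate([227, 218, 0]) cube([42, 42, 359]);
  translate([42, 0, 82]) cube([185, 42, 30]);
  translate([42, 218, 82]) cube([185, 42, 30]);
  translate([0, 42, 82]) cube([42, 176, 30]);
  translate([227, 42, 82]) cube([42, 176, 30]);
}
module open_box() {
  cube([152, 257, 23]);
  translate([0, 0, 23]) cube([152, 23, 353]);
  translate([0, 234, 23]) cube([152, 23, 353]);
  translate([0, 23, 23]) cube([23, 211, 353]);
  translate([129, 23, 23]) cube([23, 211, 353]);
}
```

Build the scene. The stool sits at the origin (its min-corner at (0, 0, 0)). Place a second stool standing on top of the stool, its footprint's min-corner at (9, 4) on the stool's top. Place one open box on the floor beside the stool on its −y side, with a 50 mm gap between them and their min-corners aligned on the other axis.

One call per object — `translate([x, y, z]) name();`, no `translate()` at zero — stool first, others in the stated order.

stool();
translate([9, 4, 415]) stool_2();
translate([0, -307, 0]) open_box();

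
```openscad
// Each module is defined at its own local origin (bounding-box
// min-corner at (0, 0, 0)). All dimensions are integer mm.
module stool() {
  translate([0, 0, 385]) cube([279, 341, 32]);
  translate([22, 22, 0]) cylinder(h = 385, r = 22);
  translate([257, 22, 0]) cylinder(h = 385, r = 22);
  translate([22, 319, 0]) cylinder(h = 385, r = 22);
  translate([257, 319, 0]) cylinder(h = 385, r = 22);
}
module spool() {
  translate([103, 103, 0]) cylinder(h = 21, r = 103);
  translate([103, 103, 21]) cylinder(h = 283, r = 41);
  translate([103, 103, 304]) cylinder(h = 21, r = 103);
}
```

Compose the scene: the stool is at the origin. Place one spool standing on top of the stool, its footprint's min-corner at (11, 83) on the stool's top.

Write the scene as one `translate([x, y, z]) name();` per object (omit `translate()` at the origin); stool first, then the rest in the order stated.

stool();
translate([11, 83, 417]) spool();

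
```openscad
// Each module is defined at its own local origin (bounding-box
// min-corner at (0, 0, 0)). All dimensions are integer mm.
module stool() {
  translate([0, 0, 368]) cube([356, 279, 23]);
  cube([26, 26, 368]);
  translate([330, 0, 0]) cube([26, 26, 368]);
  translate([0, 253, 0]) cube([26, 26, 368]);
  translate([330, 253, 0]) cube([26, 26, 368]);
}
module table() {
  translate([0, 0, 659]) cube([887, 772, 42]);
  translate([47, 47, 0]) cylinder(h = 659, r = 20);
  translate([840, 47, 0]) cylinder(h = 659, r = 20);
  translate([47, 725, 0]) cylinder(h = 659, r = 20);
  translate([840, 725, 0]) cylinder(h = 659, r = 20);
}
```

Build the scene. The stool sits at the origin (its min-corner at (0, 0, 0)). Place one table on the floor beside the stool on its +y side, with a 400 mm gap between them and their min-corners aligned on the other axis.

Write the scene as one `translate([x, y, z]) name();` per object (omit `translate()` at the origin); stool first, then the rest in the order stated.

stool();
translate([0, 679, 0]) table();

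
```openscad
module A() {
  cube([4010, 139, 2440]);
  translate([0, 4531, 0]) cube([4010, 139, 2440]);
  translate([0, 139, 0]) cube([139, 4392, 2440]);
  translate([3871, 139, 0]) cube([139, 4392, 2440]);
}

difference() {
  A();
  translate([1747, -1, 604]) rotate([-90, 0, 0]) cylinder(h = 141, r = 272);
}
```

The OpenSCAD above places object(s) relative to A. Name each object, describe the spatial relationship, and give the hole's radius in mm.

A is a house frame. The house frame has a circular hole through its front wall. The hole's radius is 272 mm.

The subtracted cylinder has r = 272 mm.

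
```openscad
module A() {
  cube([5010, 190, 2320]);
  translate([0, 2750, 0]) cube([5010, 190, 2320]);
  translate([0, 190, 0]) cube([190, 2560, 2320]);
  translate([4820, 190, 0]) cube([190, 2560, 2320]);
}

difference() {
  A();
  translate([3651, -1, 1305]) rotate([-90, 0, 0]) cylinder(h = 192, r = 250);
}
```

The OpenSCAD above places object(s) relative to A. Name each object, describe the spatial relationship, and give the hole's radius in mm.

A is a house frame. The house frame has a circular hole through its front wall. The hole's radius is 250 mm.

The subtracted cylinder has r = 250 mm.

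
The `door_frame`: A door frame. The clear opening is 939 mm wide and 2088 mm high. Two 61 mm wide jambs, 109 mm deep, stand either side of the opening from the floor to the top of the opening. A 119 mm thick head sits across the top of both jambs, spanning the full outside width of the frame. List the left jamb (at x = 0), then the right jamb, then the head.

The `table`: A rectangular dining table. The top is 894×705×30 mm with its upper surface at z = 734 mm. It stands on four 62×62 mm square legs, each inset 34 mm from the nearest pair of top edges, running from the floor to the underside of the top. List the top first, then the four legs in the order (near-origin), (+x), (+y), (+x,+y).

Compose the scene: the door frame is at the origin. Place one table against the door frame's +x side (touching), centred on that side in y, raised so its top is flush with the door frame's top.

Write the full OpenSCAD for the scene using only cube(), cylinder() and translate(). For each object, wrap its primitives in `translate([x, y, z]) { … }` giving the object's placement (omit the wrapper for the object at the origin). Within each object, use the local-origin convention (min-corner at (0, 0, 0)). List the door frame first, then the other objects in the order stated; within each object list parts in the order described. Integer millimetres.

cube([61, 109, 2088]);
translate([1000, 0, 0]) cube([61, 109, 2088]);
translate([0, 0, 2088]) cube([1061, 109, 119]);
translate([1061, -298, 1473]) {
  translate([0, 0, 704]) cube([894, 705, 30]);
  translate([34, 34, 0]) cube([62, 62, 704]);
  translate([798, 34, 0]) cube([62, 62, 704]);
  translate([34, 609, 0]) cube([62, 62, 704]);
  translate([798, 609, 0]) cube([62, 62, 704]);
}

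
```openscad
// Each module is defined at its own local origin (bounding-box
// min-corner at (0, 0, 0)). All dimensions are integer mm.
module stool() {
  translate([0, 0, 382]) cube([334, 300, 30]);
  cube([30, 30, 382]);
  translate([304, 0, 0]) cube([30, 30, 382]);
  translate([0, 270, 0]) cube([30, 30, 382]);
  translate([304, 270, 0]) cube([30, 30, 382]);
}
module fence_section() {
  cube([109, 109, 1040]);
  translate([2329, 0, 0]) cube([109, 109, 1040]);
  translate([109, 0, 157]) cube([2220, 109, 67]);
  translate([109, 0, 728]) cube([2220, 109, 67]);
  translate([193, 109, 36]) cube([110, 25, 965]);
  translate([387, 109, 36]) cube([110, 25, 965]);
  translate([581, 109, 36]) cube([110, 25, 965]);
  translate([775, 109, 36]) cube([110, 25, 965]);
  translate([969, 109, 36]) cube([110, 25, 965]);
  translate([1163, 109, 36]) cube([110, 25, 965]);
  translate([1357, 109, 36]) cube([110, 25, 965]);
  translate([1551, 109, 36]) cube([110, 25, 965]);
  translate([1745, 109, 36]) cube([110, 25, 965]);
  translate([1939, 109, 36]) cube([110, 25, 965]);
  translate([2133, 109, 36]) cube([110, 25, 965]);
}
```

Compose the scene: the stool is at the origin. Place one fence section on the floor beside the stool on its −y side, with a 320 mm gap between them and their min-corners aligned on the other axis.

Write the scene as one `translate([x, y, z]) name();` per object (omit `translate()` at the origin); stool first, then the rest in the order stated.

stool();
translate([0, -454, 0]) fence_section();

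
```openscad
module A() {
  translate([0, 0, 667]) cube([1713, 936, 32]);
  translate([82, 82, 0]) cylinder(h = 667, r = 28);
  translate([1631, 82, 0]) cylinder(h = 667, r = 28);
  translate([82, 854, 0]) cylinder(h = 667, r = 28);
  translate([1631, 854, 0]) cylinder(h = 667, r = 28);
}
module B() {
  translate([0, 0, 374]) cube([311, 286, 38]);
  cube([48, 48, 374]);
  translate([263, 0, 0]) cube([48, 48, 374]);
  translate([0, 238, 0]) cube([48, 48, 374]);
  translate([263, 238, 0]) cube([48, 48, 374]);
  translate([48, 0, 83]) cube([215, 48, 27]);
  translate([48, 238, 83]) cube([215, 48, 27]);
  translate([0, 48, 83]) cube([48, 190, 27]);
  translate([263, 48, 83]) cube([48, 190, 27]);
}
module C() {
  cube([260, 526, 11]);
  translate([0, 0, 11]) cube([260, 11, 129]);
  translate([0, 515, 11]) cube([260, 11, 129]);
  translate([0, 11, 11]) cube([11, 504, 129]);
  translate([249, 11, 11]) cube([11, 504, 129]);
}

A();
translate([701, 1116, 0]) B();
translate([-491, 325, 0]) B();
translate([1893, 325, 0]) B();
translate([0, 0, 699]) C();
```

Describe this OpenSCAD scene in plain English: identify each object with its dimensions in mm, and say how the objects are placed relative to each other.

A is a table with a 1713×936 mm rectangular top, 32 mm thick, top surface at z = 699 mm, supported by four round legs of 56 mm diameter, each leg's bounding box inset 54 mm from the nearest pair of top edges, running from the floor.

B is a four-legged stool. The seat is a 311×286×38 mm slab whose top surface is at z = 412 mm; four square legs, each 48×48 mm in cross-section, run from the floor (z = 0) to the underside of the seat, each flush with a corner of the seat. Four stretchers, 48 mm wide and 27 mm tall, connect adjacent legs with their undersides at z = 83 mm, each running between the inner faces of the legs it joins and aligned with the legs' outer faces on the other axis.

C is an open storage box with external size 260×526×140 mm and wall thickness 11 mm (the base is also 11 mm thick). The base covers the whole footprint; the four walls stand on the base, with the y-facing walls full-width and the x-facing walls fitting between their inner faces.

Three stools sit around the table at the +y, −x, +x sides. The open box is on top of the table.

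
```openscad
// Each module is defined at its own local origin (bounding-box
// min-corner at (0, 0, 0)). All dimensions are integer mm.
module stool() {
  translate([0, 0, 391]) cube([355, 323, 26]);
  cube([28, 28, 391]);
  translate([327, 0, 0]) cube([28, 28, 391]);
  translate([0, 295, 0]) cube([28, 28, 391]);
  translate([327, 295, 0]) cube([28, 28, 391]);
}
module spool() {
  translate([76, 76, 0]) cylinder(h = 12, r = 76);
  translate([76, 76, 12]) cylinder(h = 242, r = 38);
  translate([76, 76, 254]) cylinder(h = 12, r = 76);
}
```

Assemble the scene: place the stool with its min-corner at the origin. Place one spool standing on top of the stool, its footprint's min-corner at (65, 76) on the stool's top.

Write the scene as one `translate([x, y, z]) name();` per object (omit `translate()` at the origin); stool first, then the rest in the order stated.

stool();
translate([65, 76, 417]) spool();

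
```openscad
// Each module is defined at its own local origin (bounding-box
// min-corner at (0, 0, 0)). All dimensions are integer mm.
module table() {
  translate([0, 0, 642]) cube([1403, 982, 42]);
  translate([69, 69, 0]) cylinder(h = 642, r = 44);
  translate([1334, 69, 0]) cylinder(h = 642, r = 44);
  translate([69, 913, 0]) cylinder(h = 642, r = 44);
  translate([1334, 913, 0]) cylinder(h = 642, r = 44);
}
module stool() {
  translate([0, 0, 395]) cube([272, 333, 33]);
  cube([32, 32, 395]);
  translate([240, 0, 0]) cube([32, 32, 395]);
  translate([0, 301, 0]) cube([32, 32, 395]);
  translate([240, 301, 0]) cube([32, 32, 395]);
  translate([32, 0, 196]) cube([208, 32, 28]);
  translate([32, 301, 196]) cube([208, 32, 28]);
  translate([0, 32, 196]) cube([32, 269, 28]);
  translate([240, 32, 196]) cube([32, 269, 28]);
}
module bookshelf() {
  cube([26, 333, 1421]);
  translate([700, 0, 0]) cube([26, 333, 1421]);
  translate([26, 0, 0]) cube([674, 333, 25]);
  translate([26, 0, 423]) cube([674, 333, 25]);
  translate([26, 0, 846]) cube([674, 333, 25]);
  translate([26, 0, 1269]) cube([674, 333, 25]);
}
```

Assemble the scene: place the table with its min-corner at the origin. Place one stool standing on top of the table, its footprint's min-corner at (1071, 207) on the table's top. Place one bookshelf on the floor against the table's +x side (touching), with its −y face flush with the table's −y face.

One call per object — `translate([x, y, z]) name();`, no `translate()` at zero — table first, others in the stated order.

table();
translate([1071, 207, 684]) stool();
translate([1403, 0, 0]) bookshelf();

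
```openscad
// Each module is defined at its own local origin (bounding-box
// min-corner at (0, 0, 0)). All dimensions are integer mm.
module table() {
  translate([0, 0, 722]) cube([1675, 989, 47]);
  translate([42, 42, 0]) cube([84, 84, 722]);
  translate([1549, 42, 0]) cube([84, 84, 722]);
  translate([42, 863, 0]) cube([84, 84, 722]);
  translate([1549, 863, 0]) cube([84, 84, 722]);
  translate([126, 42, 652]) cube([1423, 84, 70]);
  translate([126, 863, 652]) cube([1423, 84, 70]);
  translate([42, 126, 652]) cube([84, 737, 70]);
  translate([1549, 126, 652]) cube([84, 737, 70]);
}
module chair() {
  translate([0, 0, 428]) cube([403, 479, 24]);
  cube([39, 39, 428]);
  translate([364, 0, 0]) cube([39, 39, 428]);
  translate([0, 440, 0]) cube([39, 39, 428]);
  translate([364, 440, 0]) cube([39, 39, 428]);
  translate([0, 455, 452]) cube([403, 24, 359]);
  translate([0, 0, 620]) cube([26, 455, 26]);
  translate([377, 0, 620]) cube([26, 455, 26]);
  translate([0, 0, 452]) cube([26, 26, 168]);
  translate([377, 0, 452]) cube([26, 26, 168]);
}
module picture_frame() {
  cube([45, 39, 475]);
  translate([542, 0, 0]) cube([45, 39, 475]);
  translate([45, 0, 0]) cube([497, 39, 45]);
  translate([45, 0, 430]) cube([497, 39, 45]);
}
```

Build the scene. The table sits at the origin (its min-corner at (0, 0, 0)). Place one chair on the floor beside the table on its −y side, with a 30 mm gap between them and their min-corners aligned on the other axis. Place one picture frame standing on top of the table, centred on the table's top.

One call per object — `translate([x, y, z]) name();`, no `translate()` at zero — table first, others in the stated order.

table();
translate([0, -509, 0]) chair();
translate([544, 475, 769]) picture_frame();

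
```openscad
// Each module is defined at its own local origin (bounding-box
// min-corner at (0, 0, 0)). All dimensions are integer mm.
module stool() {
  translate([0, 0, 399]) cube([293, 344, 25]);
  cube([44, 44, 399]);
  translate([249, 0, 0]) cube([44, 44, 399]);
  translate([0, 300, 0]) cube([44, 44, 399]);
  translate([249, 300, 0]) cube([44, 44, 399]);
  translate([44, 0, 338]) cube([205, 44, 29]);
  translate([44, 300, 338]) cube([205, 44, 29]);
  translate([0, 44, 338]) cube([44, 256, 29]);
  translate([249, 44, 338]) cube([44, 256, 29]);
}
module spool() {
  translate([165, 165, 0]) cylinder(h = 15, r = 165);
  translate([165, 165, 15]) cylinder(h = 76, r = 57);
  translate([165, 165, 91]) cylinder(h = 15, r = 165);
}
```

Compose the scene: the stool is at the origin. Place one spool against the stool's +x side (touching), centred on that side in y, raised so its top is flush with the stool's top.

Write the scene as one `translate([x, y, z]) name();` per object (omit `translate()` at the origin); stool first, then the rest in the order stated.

stool();
translate([293, 7, 318]) spool();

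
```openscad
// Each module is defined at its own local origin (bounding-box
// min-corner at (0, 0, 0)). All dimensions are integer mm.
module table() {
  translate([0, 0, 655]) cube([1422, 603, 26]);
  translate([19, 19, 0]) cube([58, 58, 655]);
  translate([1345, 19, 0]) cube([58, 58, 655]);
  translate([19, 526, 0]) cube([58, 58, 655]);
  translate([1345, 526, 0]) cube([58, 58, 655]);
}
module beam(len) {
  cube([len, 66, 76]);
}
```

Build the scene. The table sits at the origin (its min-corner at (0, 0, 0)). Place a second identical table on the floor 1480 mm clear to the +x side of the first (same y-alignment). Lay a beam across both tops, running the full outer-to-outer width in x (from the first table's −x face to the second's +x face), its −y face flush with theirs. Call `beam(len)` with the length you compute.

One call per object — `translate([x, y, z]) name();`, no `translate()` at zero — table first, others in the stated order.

table();
translate([2902, 0, 0]) table();
translate([0, 0, 681]) beam(4324);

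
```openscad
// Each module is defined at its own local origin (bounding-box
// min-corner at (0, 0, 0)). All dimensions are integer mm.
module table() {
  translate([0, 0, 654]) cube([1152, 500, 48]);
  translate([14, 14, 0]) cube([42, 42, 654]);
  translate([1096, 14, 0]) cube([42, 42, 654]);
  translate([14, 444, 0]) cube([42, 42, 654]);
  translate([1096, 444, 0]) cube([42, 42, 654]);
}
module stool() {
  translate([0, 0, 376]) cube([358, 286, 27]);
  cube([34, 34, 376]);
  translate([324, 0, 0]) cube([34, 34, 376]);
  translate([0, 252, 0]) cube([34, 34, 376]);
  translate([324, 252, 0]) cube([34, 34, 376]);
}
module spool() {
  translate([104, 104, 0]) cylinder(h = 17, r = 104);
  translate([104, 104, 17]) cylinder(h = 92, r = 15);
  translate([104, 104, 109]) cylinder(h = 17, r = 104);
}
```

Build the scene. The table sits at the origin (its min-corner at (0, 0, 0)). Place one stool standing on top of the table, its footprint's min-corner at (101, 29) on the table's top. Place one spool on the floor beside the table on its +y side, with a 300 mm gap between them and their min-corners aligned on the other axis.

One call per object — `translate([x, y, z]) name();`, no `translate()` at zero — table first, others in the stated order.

table();
translate([101, 29, 702]) stool();
translate([0, 800, 0]) spool();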